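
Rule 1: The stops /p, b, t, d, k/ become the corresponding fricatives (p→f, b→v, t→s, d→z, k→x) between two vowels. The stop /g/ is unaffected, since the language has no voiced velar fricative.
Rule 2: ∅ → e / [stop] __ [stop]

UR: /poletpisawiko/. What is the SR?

poletepisawixo

Rule 1 (intervocalic spirantization): /k/ is a stop between vowels /i/ and /o/, so it spirantizes to the fricative [x]. /poletpisawiko/ → poletpisawixo.
Rule 2 (stop-cluster e-epenthesis): /t/ and /p/ form a stop–stop cluster, so [e] is inserted between them. /poletpisawixo/ → poletepisawixo.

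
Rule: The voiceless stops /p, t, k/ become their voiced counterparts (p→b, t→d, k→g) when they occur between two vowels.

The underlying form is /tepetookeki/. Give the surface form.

Scanning /tepetookeki/: /t/ at position 1 is not in the conditioning environment; /p/ is a voiceless stop between vowels /e/ and /e/, so it voices to [b]; /t/ is a voiceless stop between vowels /e/ and /o/, so it voices to [d]; /k/ is a voiceless stop between vowels /o/ and /e/, so it voices to [g]; /k/ is a voiceless stop between vowels /e/ and /i/, so it voices to [g].
Result: [tebedoogegi].

tebedoogegi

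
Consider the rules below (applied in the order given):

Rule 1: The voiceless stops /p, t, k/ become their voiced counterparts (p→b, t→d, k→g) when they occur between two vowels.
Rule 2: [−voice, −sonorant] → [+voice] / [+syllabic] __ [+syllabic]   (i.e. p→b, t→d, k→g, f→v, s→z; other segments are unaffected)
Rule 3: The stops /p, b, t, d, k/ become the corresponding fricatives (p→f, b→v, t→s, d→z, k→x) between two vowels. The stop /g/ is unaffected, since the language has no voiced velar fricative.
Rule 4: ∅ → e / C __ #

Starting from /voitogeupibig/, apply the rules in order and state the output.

Rule 1 (intervocalic voicing): /t/ is a voiceless stop between vowels /i/ and /o/, so it voices to [d]. /p/ is a voiceless stop between vowels /u/ and /i/, so it voices to [b]. /voitogeupibig/ → voidogeubibig.
Rule 2 (intervocalic voicing): no segment meets the environment; /voidogeubibig/ is unchanged.
Rule 3 (intervocalic spirantization): /d/ is a stop between vowels /i/ and /o/, so it spirantizes to the fricative [z]. /b/ is a stop between vowels /u/ and /i/, so it spirantizes to the fricative [v]. /b/ is a stop between vowels /i/ and /i/, so it spirantizes to the fricative [v]. /voidogeubibig/ → voizogeuvivig.
Rule 4 (final e-epenthesis): the form ends in the consonant /g/, so [e] is inserted word-finally. /voizogeuvivig/ → voizogeuvivige.

voizogeuvivige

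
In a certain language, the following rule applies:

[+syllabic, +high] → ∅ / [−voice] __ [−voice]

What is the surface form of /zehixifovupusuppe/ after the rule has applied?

zehxfovupsppe

/i/ is a high vowel flanked by voiceless consonants /h/ and /x/, so it deletes.
/i/ is a high vowel flanked by voiceless consonants /x/ and /f/, so it deletes.
/u/ is a high vowel flanked by voiceless consonants /p/ and /s/, so it deletes.
/u/ is a high vowel flanked by voiceless consonants /s/ and /p/, so it deletes.
Surface form: [zehxfovupsppe].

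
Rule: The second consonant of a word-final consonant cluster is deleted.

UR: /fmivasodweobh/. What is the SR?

/h/ is the second consonant of a word-final cluster /bh/, so it deletes.
Surface form: [fmivasodweob].

fmivasodweob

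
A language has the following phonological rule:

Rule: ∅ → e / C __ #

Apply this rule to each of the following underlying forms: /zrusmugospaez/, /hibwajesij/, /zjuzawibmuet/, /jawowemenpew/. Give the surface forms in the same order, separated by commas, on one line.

/zrusmugospaez/: the form ends in the consonant /z/, so [e] is inserted word-finally. → [zrusmugospaeze].
/hibwajesij/: the form ends in the consonant /j/, so [e] is inserted word-finally. → [hibwajesije].
/zjuzawibmuet/: the form ends in the consonant /t/, so [e] is inserted word-finally. → [zjuzawibmuete].
/jawowemenpew/: the form ends in the consonant /w/, so [e] is inserted word-finally. → [jawowemenpewe].

zrusmugospaeze, hibwajesije, zjuzawibmuete, jawowemenpewe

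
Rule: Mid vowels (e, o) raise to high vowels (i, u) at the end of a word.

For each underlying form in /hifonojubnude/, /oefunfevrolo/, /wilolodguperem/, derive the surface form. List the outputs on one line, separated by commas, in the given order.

/hifonojubnude/: /e/ is a mid vowel in word-final position, so it raises to [i]. → [hifonojubnudi].
/oefunfevrolo/: /o/ is a mid vowel in word-final position, so it raises to [u]. → [oefunfevrolu].
/wilolodguperem/: the rule's environment is not met; surfaces unchanged as [wilolodguperem].

hifonojubnudi, oefunfevrolu, wilolodguperem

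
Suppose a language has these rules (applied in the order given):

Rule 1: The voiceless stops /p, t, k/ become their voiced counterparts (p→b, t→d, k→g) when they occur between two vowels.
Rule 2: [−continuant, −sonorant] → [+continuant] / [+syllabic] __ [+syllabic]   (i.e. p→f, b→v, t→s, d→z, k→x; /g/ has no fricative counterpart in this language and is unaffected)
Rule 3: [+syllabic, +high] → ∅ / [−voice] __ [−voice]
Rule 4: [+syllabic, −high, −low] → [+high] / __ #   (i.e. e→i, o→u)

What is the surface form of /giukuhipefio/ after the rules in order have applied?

giuguhivefiu

Rule 1 (intervocalic voicing): /k/ is a voiceless stop between vowels /u/ and /u/, so it voices to [g]. /p/ is a voiceless stop between vowels /i/ and /e/, so it voices to [b]. /giukuhipefio/ → giuguhibefio.
Rule 2 (intervocalic spirantization): /b/ is a stop between vowels /i/ and /e/, so it spirantizes to the fricative [v]. /giuguhibefio/ → giuguhivefio.
Rule 3 (high vowel syncope): no segment meets the environment; /giuguhivefio/ is unchanged.
Rule 4 (final vowel raising): /o/ is a mid vowel in word-final position, so it raises to [u]. /giuguhivefio/ → giuguhivefiu.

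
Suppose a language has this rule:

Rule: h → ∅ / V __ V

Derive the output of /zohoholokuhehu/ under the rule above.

zooolokueu

/h/ occurs between vowels /o/ and /o/, so it deletes.
/h/ occurs between vowels /o/ and /o/, so it deletes.
/h/ occurs between vowels /u/ and /e/, so it deletes.
/h/ occurs between vowels /e/ and /u/, so it deletes.
Surface form: [zooolokueu].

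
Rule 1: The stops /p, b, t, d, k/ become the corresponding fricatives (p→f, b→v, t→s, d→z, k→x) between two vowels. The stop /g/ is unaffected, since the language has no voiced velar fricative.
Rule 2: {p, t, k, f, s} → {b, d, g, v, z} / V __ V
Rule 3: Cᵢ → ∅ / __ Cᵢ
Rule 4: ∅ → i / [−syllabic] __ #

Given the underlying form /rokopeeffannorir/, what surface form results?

Rule 1 (intervocalic spirantization): /k/ is a stop between vowels /o/ and /o/, so it spirantizes to the fricative [x]. /p/ is a stop between vowels /o/ and /e/, so it spirantizes to the fricative [f]. /rokopeeffannorir/ → roxofeeffannorir.
Rule 2 (intervocalic voicing): /f/ is a voiceless obstruent between vowels /o/ and /e/, so it voices to [v]. /roxofeeffannorir/ → roxoveeffannorir.
Rule 3 (degemination): /ff/ is a geminate; the first /f/ deletes. /nn/ is a geminate; the first /n/ deletes. /roxoveeffannorir/ → roxoveefanorir.
Rule 4 (final i-epenthesis): the form ends in the consonant /r/, so [i] is inserted word-finally. /roxoveefanorir/ → roxoveefanoriri.

roxoveefanoriri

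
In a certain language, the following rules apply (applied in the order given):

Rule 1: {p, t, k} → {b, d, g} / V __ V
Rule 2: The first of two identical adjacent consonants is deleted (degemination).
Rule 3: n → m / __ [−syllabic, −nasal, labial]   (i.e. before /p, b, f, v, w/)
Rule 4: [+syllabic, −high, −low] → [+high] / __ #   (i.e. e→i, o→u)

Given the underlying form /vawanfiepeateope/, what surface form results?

Rule 1 (intervocalic voicing): /p/ is a voiceless stop between vowels /e/ and /e/, so it voices to [b]. /t/ is a voiceless stop between vowels /a/ and /e/, so it voices to [d]. /p/ is a voiceless stop between vowels /o/ and /e/, so it voices to [b]. /vawanfiepeateope/ → vawanfiebeadeobe.
Rule 2 (degemination): no segment meets the environment; /vawanfiebeadeobe/ is unchanged.
Rule 3 (nasal place assimilation): /n/ precedes the labial consonant /f/, so it assimilates in place to [m]. /vawanfiebeadeobe/ → vawamfiebeadeobe.
Rule 4 (final vowel raising): /e/ is a mid vowel in word-final position, so it raises to [i]. /vawamfiebeadeobe/ → vawamfiebeadeobi.

vawamfiebeadeobi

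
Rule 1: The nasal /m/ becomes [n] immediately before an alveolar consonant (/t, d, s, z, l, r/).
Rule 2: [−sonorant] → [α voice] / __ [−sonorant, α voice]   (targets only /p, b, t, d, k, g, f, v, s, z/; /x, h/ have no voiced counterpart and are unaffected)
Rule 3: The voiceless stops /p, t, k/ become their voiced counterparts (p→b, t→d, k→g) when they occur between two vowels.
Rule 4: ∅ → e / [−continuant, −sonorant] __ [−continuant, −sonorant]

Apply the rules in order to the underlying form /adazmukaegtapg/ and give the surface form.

adazmugaeketabeg

Rule 1 (nasal place assimilation): no segment meets the environment; /adazmukaegtapg/ is unchanged.
Rule 2 (regressive voicing assimilation): /g/ precedes the voiceless obstruent /t/, so it devoices to [k] by assimilation. /p/ precedes the voiced obstruent /g/, so it voices to [b] by assimilation. /adazmukaegtapg/ → adazmukaektabg.
Rule 3 (intervocalic voicing): /k/ is a voiceless stop between vowels /u/ and /a/, so it voices to [g]. /adazmukaektabg/ → adazmugaektabg.
Rule 4 (stop-cluster e-epenthesis): /k/ and /t/ form a stop–stop cluster, so [e] is inserted between them. /b/ and /g/ form a stop–stop cluster, so [e] is inserted between them. /adazmugaektabg/ → adazmugaeketabeg.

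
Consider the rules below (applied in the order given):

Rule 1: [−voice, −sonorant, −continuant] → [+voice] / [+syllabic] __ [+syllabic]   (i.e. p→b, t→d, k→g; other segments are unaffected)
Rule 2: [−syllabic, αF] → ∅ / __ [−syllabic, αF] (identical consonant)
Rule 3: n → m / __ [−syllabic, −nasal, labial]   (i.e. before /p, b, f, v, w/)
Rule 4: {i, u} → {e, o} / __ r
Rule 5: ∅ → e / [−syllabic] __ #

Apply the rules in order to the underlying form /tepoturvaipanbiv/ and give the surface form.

tebodorvaibambive

Rule 1 (intervocalic voicing): /p/ is a voiceless stop between vowels /e/ and /o/, so it voices to [b]. /t/ is a voiceless stop between vowels /o/ and /u/, so it voices to [d]. /p/ is a voiceless stop between vowels /i/ and /a/, so it voices to [b]. /tepoturvaipanbiv/ → tebodurvaibanbiv.
Rule 2 (degemination): no segment meets the environment; /tebodurvaibanbiv/ is unchanged.
Rule 3 (nasal place assimilation): /n/ precedes the labial consonant /b/, so it assimilates in place to [m]. /tebodurvaibanbiv/ → tebodurvaibambiv.
Rule 4 (pre-rhotic lowering): /u/ is a high vowel immediately before /r/, so it lowers to [o]. /tebodurvaibambiv/ → tebodorvaibambiv.
Rule 5 (final e-epenthesis): the form ends in the consonant /v/, so [e] is inserted word-finally. /tebodorvaibambiv/ → tebodorvaibambive.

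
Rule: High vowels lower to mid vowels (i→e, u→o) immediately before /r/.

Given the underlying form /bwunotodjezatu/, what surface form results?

No segment of /bwunotodjezatu/ meets the structural description of the rule, so the form surfaces unchanged.

bwunotodjezatu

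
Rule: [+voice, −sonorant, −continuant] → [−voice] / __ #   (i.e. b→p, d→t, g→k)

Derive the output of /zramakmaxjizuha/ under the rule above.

zramakmaxjizuha

No segment of /zramakmaxjizuha/ meets the structural description of the rule, so the form surfaces unchanged.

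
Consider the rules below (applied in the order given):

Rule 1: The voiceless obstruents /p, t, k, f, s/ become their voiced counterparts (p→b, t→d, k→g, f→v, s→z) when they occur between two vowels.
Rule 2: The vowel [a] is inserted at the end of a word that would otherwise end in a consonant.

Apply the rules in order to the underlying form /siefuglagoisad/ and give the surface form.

sievuglagoizada

Rule 1 (intervocalic voicing): /f/ is a voiceless obstruent between vowels /e/ and /u/, so it voices to [v]. /s/ is a voiceless obstruent between vowels /i/ and /a/, so it voices to [z]. /siefuglagoisad/ → sievuglagoizad.
Rule 2 (final a-epenthesis): the form ends in the consonant /d/, so [a] is inserted word-finally. /sievuglagoizad/ → sievuglagoizada.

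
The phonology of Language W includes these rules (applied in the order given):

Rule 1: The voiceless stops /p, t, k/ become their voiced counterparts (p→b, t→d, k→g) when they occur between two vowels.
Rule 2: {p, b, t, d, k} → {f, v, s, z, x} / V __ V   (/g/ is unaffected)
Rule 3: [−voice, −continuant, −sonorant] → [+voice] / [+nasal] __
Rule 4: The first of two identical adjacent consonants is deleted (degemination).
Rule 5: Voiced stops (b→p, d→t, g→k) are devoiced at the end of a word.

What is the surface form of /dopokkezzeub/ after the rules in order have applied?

dovokezeup

Rule 1 (intervocalic voicing): /p/ is a voiceless stop between vowels /o/ and /o/, so it voices to [b]. /dopokkezzeub/ → dobokkezzeub.
Rule 2 (intervocalic spirantization): /b/ is a stop between vowels /o/ and /o/, so it spirantizes to the fricative [v]. /dobokkezzeub/ → dovokkezzeub.
Rule 3 (post-nasal voicing): no segment meets the environment; /dovokkezzeub/ is unchanged.
Rule 4 (degemination): /kk/ is a geminate; the first /k/ deletes. /zz/ is a geminate; the first /z/ deletes. /dovokkezzeub/ → dovokezeub.
Rule 5 (final devoicing): /b/ is a voiced stop in word-final position, so it devoices to [p]. /dovokezeub/ → dovokezeup.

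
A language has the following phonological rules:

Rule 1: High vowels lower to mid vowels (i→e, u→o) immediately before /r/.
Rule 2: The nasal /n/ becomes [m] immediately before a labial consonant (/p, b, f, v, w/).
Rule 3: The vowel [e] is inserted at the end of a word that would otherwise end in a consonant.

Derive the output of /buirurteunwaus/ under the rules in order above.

Rule 1 (pre-rhotic lowering): /i/ is a high vowel immediately before /r/, so it lowers to [e]. /u/ is a high vowel immediately before /r/, so it lowers to [o]. /buirurteunwaus/ → buerorteunwaus.
Rule 2 (nasal place assimilation): /n/ precedes the labial consonant /w/, so it assimilates in place to [m]. /buerorteunwaus/ → buerorteumwaus.
Rule 3 (final e-epenthesis): the form ends in the consonant /s/, so [e] is inserted word-finally. /buerorteumwaus/ → buerorteumwause.

buerorteumwause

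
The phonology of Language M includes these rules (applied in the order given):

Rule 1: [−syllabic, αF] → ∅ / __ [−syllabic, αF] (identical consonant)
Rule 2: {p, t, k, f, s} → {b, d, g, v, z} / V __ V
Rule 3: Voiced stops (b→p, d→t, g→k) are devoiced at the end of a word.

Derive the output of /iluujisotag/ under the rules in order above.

Rule 1 (degemination): no segment meets the environment; /iluujisotag/ is unchanged.
Rule 2 (intervocalic voicing): /s/ is a voiceless obstruent between vowels /i/ and /o/, so it voices to [z]. /t/ is a voiceless obstruent between vowels /o/ and /a/, so it voices to [d]. /iluujisotag/ → iluujizodag.
Rule 3 (final devoicing): /g/ is a voiced stop in word-final position, so it devoices to [k]. /iluujizodag/ → iluujizodak.

iluujizodak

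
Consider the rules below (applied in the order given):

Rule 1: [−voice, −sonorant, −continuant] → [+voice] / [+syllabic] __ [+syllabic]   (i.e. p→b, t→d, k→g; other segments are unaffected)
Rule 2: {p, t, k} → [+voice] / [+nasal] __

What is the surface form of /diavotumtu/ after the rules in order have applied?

diavodumdu

Rule 1 (intervocalic voicing): /t/ is a voiceless stop between vowels /o/ and /u/, so it voices to [d]. /diavotumtu/ → diavodumtu.
Rule 2 (post-nasal voicing): /t/ is a voiceless stop immediately after the nasal /m/, so it voices to [d]. /diavodumtu/ → diavodumdu.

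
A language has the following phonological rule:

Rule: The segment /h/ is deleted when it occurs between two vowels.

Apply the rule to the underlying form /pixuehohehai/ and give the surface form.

pixueoeai

/h/ occurs between vowels /e/ and /o/, so it deletes.
/h/ occurs between vowels /o/ and /e/, so it deletes.
/h/ occurs between vowels /e/ and /a/, so it deletes.
Surface form: [pixueoeai].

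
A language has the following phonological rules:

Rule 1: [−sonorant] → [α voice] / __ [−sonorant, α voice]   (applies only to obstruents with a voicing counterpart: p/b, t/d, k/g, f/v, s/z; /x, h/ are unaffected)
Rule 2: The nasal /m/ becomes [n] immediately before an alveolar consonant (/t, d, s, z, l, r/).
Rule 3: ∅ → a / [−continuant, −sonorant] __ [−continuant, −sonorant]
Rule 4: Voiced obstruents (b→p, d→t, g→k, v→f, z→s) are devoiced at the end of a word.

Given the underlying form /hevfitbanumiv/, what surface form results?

Rule 1 (regressive voicing assimilation): /v/ precedes the voiceless obstruent /f/, so it devoices to [f] by assimilation. /t/ precedes the voiced obstruent /b/, so it voices to [d] by assimilation. /hevfitbanumiv/ → heffidbanumiv.
Rule 2 (nasal place assimilation): no segment meets the environment; /heffidbanumiv/ is unchanged.
Rule 3 (stop-cluster a-epenthesis): /d/ and /b/ form a stop–stop cluster, so [a] is inserted between them. /heffidbanumiv/ → heffidabanumiv.
Rule 4 (final devoicing): /v/ is a voiced obstruent in word-final position, so it devoices to [f]. /heffidabanumiv/ → heffidabanumif.

heffidabanumif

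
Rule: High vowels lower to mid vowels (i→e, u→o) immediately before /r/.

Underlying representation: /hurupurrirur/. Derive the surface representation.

horuporreror

/u/ is a high vowel immediately before /r/, so it lowers to [o].
/u/ is a high vowel immediately before /r/, so it lowers to [o].
/i/ is a high vowel immediately before /r/, so it lowers to [e].
/u/ is a high vowel immediately before /r/, so it lowers to [o].
The other instance of /u/ does not occur in the required environment and remains unchanged.
Surface form: [horuporreror].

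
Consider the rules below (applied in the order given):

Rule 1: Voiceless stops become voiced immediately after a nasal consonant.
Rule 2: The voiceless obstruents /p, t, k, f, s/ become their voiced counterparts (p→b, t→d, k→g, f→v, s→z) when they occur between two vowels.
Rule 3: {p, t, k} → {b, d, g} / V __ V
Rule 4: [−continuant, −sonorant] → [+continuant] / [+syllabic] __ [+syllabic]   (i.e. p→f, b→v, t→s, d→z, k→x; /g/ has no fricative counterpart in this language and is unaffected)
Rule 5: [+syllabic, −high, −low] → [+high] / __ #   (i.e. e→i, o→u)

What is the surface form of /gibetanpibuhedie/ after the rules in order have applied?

givezanbivuhezii

Rule 1 (post-nasal voicing): /p/ is a voiceless stop immediately after the nasal /n/, so it voices to [b]. /gibetanpibuhedie/ → gibetanbibuhedie.
Rule 2 (intervocalic voicing): /t/ is a voiceless obstruent between vowels /e/ and /a/, so it voices to [d]. /gibetanbibuhedie/ → gibedanbibuhedie.
Rule 3 (intervocalic voicing): no segment meets the environment; /gibedanbibuhedie/ is unchanged.
Rule 4 (intervocalic spirantization): /b/ is a stop between vowels /i/ and /e/, so it spirantizes to the fricative [v]. /d/ is a stop between vowels /e/ and /a/, so it spirantizes to the fricative [z]. /b/ is a stop between vowels /i/ and /u/, so it spirantizes to the fricative [v]. /d/ is a stop between vowels /e/ and /i/, so it spirantizes to the fricative [z]. /gibedanbibuhedie/ → givezanbivuhezie.
Rule 5 (final vowel raising): /e/ is a mid vowel in word-final position, so it raises to [i]. /givezanbivuhezie/ → givezanbivuhezii.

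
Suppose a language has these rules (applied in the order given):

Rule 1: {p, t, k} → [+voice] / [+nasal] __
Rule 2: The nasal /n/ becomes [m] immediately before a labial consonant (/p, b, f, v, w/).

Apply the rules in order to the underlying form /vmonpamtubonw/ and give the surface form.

vmombamdubomw

Rule 1 (post-nasal voicing): /p/ is a voiceless stop immediately after the nasal /n/, so it voices to [b]. /t/ is a voiceless stop immediately after the nasal /m/, so it voices to [d]. /vmonpamtubonw/ → vmonbamdubonw.
Rule 2 (nasal place assimilation): /n/ precedes the labial consonant /b/, so it assimilates in place to [m]. /n/ precedes the labial consonant /w/, so it assimilates in place to [m]. /vmonbamdubonw/ → vmombamdubomw.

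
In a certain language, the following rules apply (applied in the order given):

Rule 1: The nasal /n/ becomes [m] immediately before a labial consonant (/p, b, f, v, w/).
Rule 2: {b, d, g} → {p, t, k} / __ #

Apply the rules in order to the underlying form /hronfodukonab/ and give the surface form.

hromfodukonap

Rule 1 (nasal place assimilation): /n/ precedes the labial consonant /f/, so it assimilates in place to [m]. /hronfodukonab/ → hromfodukonab.
Rule 2 (final devoicing): /b/ is a voiced stop in word-final position, so it devoices to [p]. /hromfodukonab/ → hromfodukonap.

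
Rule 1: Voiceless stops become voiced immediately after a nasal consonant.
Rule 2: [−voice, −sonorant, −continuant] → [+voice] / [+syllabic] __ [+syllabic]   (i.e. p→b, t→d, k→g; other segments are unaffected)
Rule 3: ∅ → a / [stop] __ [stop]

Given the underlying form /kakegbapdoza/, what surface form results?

kagegabapadoza

Rule 1 (post-nasal voicing): no segment meets the environment; /kakegbapdoza/ is unchanged.
Rule 2 (intervocalic voicing): /k/ is a voiceless stop between vowels /a/ and /e/, so it voices to [g]. /kakegbapdoza/ → kagegbapdoza.
Rule 3 (stop-cluster a-epenthesis): /g/ and /b/ form a stop–stop cluster, so [a] is inserted between them. /p/ and /d/ form a stop–stop cluster, so [a] is inserted between them. /kagegbapdoza/ → kagegabapadoza.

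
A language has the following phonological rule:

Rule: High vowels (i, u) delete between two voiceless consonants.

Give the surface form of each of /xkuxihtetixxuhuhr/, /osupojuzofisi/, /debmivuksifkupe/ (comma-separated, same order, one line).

xkxhtetxxhhr, ospojuzofsi, debmivuksfkpe

/xkuxihtetixxuhuhr/: /u/ is a high vowel flanked by voiceless consonants /k/ and /x/, so it deletes. /i/ is a high vowel flanked by voiceless consonants /x/ and /h/, so it deletes. /i/ is a high vowel flanked by voiceless consonants /t/ and /x/, so it deletes. /u/ is a high vowel flanked by voiceless consonants /x/ and /h/, so it deletes. /u/ is a high vowel flanked by voiceless consonants /h/ and /h/, so it deletes. → [xkxhtetxxhhr].
/osupojuzofisi/: /u/ is a high vowel flanked by voiceless consonants /s/ and /p/, so it deletes. /i/ is a high vowel flanked by voiceless consonants /f/ and /s/, so it deletes. → [ospojuzofsi].
/debmivuksifkupe/: /i/ is a high vowel flanked by voiceless consonants /s/ and /f/, so it deletes. /u/ is a high vowel flanked by voiceless consonants /k/ and /p/, so it deletes. → [debmivuksfkpe].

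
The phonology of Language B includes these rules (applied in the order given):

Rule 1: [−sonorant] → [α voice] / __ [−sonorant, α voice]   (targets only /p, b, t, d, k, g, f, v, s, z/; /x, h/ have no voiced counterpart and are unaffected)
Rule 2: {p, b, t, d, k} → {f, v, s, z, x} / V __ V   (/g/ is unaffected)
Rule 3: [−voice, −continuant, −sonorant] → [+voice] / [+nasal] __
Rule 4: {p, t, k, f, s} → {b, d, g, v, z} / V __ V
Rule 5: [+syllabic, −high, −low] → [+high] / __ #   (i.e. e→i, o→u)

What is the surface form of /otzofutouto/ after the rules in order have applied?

Rule 1 (regressive voicing assimilation): /t/ precedes the voiced obstruent /z/, so it voices to [d] by assimilation. /otzofutouto/ → odzofutouto.
Rule 2 (intervocalic spirantization): /t/ is a stop between vowels /u/ and /o/, so it spirantizes to the fricative [s]. /t/ is a stop between vowels /u/ and /o/, so it spirantizes to the fricative [s]. /odzofutouto/ → odzofusouso.
Rule 3 (post-nasal voicing): no segment meets the environment; /odzofusouso/ is unchanged.
Rule 4 (intervocalic voicing): /f/ is a voiceless obstruent between vowels /o/ and /u/, so it voices to [v]. /s/ is a voiceless obstruent between vowels /u/ and /o/, so it voices to [z]. /s/ is a voiceless obstruent between vowels /u/ and /o/, so it voices to [z]. /odzofusouso/ → odzovuzouzo.
Rule 5 (final vowel raising): /o/ is a mid vowel in word-final position, so it raises to [u]. /odzovuzouzo/ → odzovuzouzu.

odzovuzouzu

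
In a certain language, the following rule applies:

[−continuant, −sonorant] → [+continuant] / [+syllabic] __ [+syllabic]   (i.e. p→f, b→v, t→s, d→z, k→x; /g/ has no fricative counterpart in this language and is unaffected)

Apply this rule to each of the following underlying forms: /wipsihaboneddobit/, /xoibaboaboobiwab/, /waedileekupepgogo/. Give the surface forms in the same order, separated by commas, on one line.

/wipsihaboneddobit/: /b/ is a stop between vowels /a/ and /o/, so it spirantizes to the fricative [v]. /b/ is a stop between vowels /o/ and /i/, so it spirantizes to the fricative [v]. → [wipsihavoneddovit].
/xoibaboaboobiwab/: /b/ is a stop between vowels /i/ and /a/, so it spirantizes to the fricative [v]. /b/ is a stop between vowels /a/ and /o/, so it spirantizes to the fricative [v]. /b/ is a stop between vowels /a/ and /o/, so it spirantizes to the fricative [v]. /b/ is a stop between vowels /o/ and /i/, so it spirantizes to the fricative [v]. → [xoivavoavooviwab].
/waedileekupepgogo/: /d/ is a stop between vowels /e/ and /i/, so it spirantizes to the fricative [z]. /k/ is a stop between vowels /e/ and /u/, so it spirantizes to the fricative [x]. /p/ is a stop between vowels /u/ and /e/, so it spirantizes to the fricative [f]. → [waezileexufepgogo].

wipsihavoneddovit, xoivavoavooviwab, waezileexufepgogo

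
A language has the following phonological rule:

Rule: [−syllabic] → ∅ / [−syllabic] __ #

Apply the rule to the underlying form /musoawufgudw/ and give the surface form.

musoawufgud

/w/ is the second consonant of a word-final cluster /dw/, so it deletes.
The other instances of /m/, /s/, /w/, /f/, /g/, /d/ do not occur in the required environment and remain unchanged.
Surface form: [musoawufgud].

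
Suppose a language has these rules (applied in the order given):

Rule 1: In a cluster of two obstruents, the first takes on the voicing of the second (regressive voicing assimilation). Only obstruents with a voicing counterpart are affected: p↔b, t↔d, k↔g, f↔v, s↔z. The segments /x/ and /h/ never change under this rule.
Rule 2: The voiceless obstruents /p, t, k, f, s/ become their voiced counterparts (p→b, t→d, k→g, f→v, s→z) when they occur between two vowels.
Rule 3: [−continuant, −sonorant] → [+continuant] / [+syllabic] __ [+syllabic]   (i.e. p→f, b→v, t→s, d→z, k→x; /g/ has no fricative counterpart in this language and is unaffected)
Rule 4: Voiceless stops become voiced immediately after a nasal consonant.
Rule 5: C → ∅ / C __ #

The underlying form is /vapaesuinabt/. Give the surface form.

vavaezuinap

Rule 1 (regressive voicing assimilation): /b/ precedes the voiceless obstruent /t/, so it devoices to [p] by assimilation. /vapaesuinabt/ → vapaesuinapt.
Rule 2 (intervocalic voicing): /p/ is a voiceless obstruent between vowels /a/ and /a/, so it voices to [b]. /s/ is a voiceless obstruent between vowels /e/ and /u/, so it voices to [z]. /vapaesuinapt/ → vabaezuinapt.
Rule 3 (intervocalic spirantization): /b/ is a stop between vowels /a/ and /a/, so it spirantizes to the fricative [v]. /vabaezuinapt/ → vavaezuinapt.
Rule 4 (post-nasal voicing): no segment meets the environment; /vavaezuinapt/ is unchanged.
Rule 5 (final cluster simplification): /t/ is the second consonant of a word-final cluster /pt/, so it deletes. /vavaezuinapt/ → vavaezuinap.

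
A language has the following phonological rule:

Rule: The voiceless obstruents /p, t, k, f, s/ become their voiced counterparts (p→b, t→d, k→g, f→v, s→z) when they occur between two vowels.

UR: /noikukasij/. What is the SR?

/k/ is a voiceless obstruent between vowels /i/ and /u/, so it voices to [g].
/k/ is a voiceless obstruent between vowels /u/ and /a/, so it voices to [g].
/s/ is a voiceless obstruent between vowels /a/ and /i/, so it voices to [z].
Surface form: [noigugazij].

noigugazij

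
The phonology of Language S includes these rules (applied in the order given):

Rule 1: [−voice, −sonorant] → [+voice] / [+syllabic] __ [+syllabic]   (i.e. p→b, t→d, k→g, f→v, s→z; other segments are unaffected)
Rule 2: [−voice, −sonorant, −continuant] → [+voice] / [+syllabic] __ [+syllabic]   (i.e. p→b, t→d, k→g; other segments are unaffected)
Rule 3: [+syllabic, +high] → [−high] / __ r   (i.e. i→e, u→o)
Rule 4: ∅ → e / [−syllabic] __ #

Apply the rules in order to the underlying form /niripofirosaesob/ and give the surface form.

Rule 1 (intervocalic voicing): /p/ is a voiceless obstruent between vowels /i/ and /o/, so it voices to [b]. /f/ is a voiceless obstruent between vowels /o/ and /i/, so it voices to [v]. /s/ is a voiceless obstruent between vowels /o/ and /a/, so it voices to [z]. /s/ is a voiceless obstruent between vowels /e/ and /o/, so it voices to [z]. /niripofirosaesob/ → niribovirozaezob.
Rule 2 (intervocalic voicing): no segment meets the environment; /niribovirozaezob/ is unchanged.
Rule 3 (pre-rhotic lowering): /i/ is a high vowel immediately before /r/, so it lowers to [e]. /i/ is a high vowel immediately before /r/, so it lowers to [e]. /niribovirozaezob/ → neriboverozaezob.
Rule 4 (final e-epenthesis): the form ends in the consonant /b/, so [e] is inserted word-finally. /neriboverozaezob/ → neriboverozaezobe.

neriboverozaezobe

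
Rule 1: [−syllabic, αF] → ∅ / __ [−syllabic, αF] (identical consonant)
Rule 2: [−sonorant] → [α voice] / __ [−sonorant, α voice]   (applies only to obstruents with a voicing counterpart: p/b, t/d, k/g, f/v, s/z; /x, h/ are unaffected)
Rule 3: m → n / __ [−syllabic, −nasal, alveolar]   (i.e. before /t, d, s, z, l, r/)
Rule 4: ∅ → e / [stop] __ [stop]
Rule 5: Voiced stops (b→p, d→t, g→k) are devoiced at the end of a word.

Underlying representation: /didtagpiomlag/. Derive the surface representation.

ditetakepionlak

Rule 1 (degemination): no segment meets the environment; /didtagpiomlag/ is unchanged.
Rule 2 (regressive voicing assimilation): /d/ precedes the voiceless obstruent /t/, so it devoices to [t] by assimilation. /g/ precedes the voiceless obstruent /p/, so it devoices to [k] by assimilation. /didtagpiomlag/ → dittakpiomlag.
Rule 3 (nasal place assimilation): /m/ precedes the alveolar consonant /l/, so it assimilates in place to [n]. /dittakpiomlag/ → dittakpionlag.
Rule 4 (stop-cluster e-epenthesis): /t/ and /t/ form a stop–stop cluster, so [e] is inserted between them. /k/ and /p/ form a stop–stop cluster, so [e] is inserted between them. /dittakpionlag/ → ditetakepionlag.
Rule 5 (final devoicing): /g/ is a voiced stop in word-final position, so it devoices to [k]. /ditetakepionlag/ → ditetakepionlak.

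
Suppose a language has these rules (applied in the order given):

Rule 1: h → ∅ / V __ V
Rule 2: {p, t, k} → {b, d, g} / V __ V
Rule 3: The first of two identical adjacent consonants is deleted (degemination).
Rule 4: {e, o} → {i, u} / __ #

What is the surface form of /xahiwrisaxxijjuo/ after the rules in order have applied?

xaiwrisaxijuu

Rule 1 (intervocalic h-deletion): /h/ occurs between vowels /a/ and /i/, so it deletes. /xahiwrisaxxijjuo/ → xaiwrisaxxijjuo.
Rule 2 (intervocalic voicing): no segment meets the environment; /xaiwrisaxxijjuo/ is unchanged.
Rule 3 (degemination): /xx/ is a geminate; the first /x/ deletes. /jj/ is a geminate; the first /j/ deletes. /xaiwrisaxxijjuo/ → xaiwrisaxijuo.
Rule 4 (final vowel raising): /o/ is a mid vowel in word-final position, so it raises to [u]. /xaiwrisaxijuo/ → xaiwrisaxijuu.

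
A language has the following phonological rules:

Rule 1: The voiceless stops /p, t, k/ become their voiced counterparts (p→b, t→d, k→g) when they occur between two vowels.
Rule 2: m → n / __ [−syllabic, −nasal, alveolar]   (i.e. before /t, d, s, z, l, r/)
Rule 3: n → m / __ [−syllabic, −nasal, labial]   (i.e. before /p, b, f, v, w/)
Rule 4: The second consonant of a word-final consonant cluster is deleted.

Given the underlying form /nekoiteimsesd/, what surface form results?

Rule 1 (intervocalic voicing): /k/ is a voiceless stop between vowels /e/ and /o/, so it voices to [g]. /t/ is a voiceless stop between vowels /i/ and /e/, so it voices to [d]. /nekoiteimsesd/ → negoideimsesd.
Rule 2 (nasal place assimilation): /m/ precedes the alveolar consonant /s/, so it assimilates in place to [n]. /negoideimsesd/ → negoideinsesd.
Rule 3 (nasal place assimilation): no segment meets the environment; /negoideinsesd/ is unchanged.
Rule 4 (final cluster simplification): /d/ is the second consonant of a word-final cluster /sd/, so it deletes. /negoideinsesd/ → negoideinses.

negoideinses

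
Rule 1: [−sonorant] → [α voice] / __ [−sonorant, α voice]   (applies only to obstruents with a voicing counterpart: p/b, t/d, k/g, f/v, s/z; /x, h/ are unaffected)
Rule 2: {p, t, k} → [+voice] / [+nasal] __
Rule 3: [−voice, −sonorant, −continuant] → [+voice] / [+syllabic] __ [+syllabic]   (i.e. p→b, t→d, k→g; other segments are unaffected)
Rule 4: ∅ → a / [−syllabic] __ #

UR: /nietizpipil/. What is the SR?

niedispibila

Rule 1 (regressive voicing assimilation): /z/ precedes the voiceless obstruent /p/, so it devoices to [s] by assimilation. /nietizpipil/ → nietispipil.
Rule 2 (post-nasal voicing): no segment meets the environment; /nietispipil/ is unchanged.
Rule 3 (intervocalic voicing): /t/ is a voiceless stop between vowels /e/ and /i/, so it voices to [d]. /p/ is a voiceless stop between vowels /i/ and /i/, so it voices to [b]. /nietispipil/ → niedispibil.
Rule 4 (final a-epenthesis): the form ends in the consonant /l/, so [a] is inserted word-finally. /niedispibil/ → niedispibila.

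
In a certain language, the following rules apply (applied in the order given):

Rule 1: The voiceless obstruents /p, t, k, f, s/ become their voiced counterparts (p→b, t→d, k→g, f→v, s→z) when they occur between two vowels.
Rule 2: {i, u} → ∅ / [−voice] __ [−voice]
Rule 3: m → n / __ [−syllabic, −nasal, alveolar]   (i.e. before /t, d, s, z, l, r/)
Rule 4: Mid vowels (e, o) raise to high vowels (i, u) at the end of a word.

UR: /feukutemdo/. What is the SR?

Rule 1 (intervocalic voicing): /k/ is a voiceless obstruent between vowels /u/ and /u/, so it voices to [g]. /t/ is a voiceless obstruent between vowels /u/ and /e/, so it voices to [d]. /feukutemdo/ → feugudemdo.
Rule 2 (high vowel syncope): no segment meets the environment; /feugudemdo/ is unchanged.
Rule 3 (nasal place assimilation): /m/ precedes the alveolar consonant /d/, so it assimilates in place to [n]. /feugudemdo/ → feugudendo.
Rule 4 (final vowel raising): /o/ is a mid vowel in word-final position, so it raises to [u]. /feugudendo/ → feugudendu.

feugudendu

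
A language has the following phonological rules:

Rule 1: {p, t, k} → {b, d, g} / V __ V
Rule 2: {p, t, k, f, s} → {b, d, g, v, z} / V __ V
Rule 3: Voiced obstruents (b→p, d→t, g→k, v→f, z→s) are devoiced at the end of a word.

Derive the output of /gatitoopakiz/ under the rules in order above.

gadidoobagis

Rule 1 (intervocalic voicing): /t/ is a voiceless stop between vowels /a/ and /i/, so it voices to [d]. /t/ is a voiceless stop between vowels /i/ and /o/, so it voices to [d]. /p/ is a voiceless stop between vowels /o/ and /a/, so it voices to [b]. /k/ is a voiceless stop between vowels /a/ and /i/, so it voices to [g]. /gatitoopakiz/ → gadidoobagiz.
Rule 2 (intervocalic voicing): no segment meets the environment; /gadidoobagiz/ is unchanged.
Rule 3 (final devoicing): /z/ is a voiced obstruent in word-final position, so it devoices to [s]. /gadidoobagiz/ → gadidoobagis.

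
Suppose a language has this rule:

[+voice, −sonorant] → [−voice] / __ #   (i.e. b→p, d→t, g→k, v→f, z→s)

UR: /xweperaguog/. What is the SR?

/g/ is a voiced obstruent in word-final position, so it devoices to [k].
Surface form: [xweperaguok].

xweperaguok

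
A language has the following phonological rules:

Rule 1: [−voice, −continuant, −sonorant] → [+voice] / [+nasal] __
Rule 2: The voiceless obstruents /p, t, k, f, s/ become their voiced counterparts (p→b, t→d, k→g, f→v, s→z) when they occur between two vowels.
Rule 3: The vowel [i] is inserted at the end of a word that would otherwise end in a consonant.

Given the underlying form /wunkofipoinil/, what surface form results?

Rule 1 (post-nasal voicing): /k/ is a voiceless stop immediately after the nasal /n/, so it voices to [g]. /wunkofipoinil/ → wungofipoinil.
Rule 2 (intervocalic voicing): /f/ is a voiceless obstruent between vowels /o/ and /i/, so it voices to [v]. /p/ is a voiceless obstruent between vowels /i/ and /o/, so it voices to [b]. /wungofipoinil/ → wungoviboinil.
Rule 3 (final i-epenthesis): the form ends in the consonant /l/, so [i] is inserted word-finally. /wungoviboinil/ → wungoviboinili.

wungoviboinili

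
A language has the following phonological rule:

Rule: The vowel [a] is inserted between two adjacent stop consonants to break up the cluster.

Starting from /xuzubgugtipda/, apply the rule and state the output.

/b/ and /g/ form a stop–stop cluster, so [a] is inserted between them.
/g/ and /t/ form a stop–stop cluster, so [a] is inserted between them.
/p/ and /d/ form a stop–stop cluster, so [a] is inserted between them.
Surface form: [xuzubagugatipada].

xuzubagugatipada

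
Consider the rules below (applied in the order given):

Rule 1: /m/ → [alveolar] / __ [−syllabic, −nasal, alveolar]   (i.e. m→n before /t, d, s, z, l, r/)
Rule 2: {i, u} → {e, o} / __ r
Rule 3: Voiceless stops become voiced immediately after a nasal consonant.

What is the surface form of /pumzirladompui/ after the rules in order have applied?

punzerladombui

Rule 1 (nasal place assimilation): /m/ precedes the alveolar consonant /z/, so it assimilates in place to [n]. /pumzirladompui/ → punzirladompui.
Rule 2 (pre-rhotic lowering): /i/ is a high vowel immediately before /r/, so it lowers to [e]. /punzirladompui/ → punzerladompui.
Rule 3 (post-nasal voicing): /p/ is a voiceless stop immediately after the nasal /m/, so it voices to [b]. /punzerladompui/ → punzerladombui.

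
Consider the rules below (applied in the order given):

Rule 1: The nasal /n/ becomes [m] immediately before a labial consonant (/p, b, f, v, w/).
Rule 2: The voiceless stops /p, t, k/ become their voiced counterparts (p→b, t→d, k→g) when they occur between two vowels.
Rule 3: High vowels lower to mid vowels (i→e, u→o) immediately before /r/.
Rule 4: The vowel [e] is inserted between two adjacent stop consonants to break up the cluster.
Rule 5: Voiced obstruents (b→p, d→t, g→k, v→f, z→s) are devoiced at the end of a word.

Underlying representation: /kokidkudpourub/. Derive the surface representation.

kogidekudepoorup

Rule 1 (nasal place assimilation): no segment meets the environment; /kokidkudpourub/ is unchanged.
Rule 2 (intervocalic voicing): /k/ is a voiceless stop between vowels /o/ and /i/, so it voices to [g]. /kokidkudpourub/ → kogidkudpourub.
Rule 3 (pre-rhotic lowering): /u/ is a high vowel immediately before /r/, so it lowers to [o]. /kogidkudpourub/ → kogidkudpoorub.
Rule 4 (stop-cluster e-epenthesis): /d/ and /k/ form a stop–stop cluster, so [e] is inserted between them. /d/ and /p/ form a stop–stop cluster, so [e] is inserted between them. /kogidkudpoorub/ → kogidekudepoorub.
Rule 5 (final devoicing): /b/ is a voiced obstruent in word-final position, so it devoices to [p]. /kogidekudepoorub/ → kogidekudepoorup.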